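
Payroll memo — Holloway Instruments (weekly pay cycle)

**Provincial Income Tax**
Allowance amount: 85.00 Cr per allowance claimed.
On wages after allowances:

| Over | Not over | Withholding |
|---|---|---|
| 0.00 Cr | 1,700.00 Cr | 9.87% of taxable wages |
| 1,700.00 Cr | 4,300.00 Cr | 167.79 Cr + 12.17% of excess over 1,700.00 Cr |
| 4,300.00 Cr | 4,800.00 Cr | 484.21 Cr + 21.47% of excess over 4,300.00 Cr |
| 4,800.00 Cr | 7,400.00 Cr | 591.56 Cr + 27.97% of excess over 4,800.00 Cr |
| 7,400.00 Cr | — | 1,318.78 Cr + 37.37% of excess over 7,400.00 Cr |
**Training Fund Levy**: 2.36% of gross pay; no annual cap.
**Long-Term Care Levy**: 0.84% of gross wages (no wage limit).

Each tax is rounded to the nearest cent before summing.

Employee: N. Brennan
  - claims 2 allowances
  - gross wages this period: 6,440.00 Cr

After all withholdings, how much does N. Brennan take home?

Provincial Income Tax: taxable = 6,440.00 Cr − 2×85.00 Cr = 6,270.00 Cr
  591.56 Cr + 27.97% × (6,270.00 Cr − 4,800.00 Cr) = 591.56 Cr + 27.97% × 1,470.00 Cr = 1,002.72 Cr
Training Fund Levy: 2.36% × 6,440.00 Cr = 151.98 Cr
Long-Term Care Levy: 0.84% × 6,440.00 Cr = 54.10 Cr
Total withheld: 1,002.72 Cr + 151.98 Cr + 54.10 Cr = 1,208.80 Cr
Net pay: 6,440.00 Cr − 1,208.80 Cr = 5,231.20 Cr

5,231.20 Cr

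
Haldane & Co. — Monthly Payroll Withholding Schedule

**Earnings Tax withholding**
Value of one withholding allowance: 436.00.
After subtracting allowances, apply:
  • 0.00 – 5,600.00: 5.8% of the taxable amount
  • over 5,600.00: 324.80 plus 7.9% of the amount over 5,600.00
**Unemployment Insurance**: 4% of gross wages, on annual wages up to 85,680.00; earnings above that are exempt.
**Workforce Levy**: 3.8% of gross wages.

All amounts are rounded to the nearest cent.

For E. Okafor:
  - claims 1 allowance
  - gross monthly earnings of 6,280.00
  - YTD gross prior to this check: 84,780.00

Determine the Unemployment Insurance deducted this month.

Unemployment Insurance: cap 85,680.00 − YTD 84,780.00 = 900.00 subject; 4% × 900.00 = 36.00

36.00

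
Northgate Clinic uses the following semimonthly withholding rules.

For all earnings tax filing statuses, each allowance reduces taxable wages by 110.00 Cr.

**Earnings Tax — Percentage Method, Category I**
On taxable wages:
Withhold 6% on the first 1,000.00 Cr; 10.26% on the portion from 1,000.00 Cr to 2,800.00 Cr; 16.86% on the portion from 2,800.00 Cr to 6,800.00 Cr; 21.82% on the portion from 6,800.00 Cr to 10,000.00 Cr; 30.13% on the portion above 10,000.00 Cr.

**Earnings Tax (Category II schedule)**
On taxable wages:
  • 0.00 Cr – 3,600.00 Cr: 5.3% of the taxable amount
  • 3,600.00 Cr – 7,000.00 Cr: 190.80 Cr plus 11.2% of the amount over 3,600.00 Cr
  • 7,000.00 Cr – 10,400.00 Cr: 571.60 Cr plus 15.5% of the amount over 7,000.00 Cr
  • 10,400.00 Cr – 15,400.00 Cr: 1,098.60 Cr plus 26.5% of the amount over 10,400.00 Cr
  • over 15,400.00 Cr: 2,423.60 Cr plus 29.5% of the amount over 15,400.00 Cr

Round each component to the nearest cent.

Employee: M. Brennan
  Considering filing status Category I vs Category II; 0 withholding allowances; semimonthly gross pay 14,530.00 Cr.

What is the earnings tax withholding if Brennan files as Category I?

2,982.21 Cr

Earnings Tax (Category I): taxable = 14,530.00 Cr
  1,617.32 Cr + 30.13% × (14,530.00 Cr − 10,000.00 Cr) = 1,617.32 Cr + 30.13% × 4,530.00 Cr = 2,982.21 Cr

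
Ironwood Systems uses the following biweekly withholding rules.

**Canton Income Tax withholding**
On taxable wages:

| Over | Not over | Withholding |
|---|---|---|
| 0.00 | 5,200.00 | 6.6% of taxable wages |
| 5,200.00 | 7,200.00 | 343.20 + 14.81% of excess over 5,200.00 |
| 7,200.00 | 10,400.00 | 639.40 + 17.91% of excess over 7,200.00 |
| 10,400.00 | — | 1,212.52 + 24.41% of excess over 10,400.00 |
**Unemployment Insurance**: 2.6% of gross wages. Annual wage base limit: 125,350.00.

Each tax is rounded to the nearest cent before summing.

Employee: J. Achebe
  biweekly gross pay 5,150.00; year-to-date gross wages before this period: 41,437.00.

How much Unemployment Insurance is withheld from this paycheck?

Unemployment Insurance: 2.6% × 5,150.00 = 133.90

133.90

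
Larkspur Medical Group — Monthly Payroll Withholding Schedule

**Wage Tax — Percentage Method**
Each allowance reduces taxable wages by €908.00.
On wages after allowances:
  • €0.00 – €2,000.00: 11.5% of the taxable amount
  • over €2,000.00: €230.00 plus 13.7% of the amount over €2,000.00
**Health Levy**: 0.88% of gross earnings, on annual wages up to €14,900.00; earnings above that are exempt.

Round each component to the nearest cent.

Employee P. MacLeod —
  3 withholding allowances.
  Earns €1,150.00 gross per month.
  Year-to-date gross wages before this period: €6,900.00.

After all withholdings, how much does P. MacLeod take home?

Wage Tax: taxable = €1,150.00 − 3×€908.00 = €-1,574.00
  Taxable ≤ 0 → €0.00
Health Levy: 0.88% × €1,150.00 = €10.12
Total withheld: €0.00 + €10.12 = €10.12
Net pay: €1,150.00 − €10.12 = €1,139.88

€1,139.88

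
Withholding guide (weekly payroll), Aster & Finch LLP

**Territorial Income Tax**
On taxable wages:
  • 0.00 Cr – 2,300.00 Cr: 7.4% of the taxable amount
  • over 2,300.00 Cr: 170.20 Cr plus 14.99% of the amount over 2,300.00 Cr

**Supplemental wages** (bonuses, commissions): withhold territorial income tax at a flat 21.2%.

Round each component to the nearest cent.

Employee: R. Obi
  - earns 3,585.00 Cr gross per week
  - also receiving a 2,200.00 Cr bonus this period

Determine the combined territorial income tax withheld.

Territorial Income Tax: taxable = 3,585.00 Cr
  170.20 Cr + 14.99% × (3,585.00 Cr − 2,300.00 Cr) = 170.20 Cr + 14.99% × 1,285.00 Cr = 362.82 Cr
Supplemental (21.2% flat on bonus): 21.2% × 2,200.00 Cr = 466.40 Cr
Total territorial income tax: 362.82 Cr + 466.40 Cr = 829.22 Cr

829.22 Cr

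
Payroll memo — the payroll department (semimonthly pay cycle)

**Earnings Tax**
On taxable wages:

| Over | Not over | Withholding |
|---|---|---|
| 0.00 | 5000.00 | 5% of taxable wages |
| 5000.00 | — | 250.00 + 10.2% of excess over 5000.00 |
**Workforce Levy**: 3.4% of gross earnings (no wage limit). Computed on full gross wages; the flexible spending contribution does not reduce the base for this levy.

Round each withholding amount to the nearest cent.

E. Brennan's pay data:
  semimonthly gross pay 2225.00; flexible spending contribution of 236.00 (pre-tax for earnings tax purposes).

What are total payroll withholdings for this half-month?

175.10

Earnings Tax: taxable = 2225.00 − 236.00 = 1989.00
  5% × 1989.00 = 99.45
Workforce Levy: 3.4% × 2225.00 = 75.65
Total: 99.45 + 75.65 = 175.10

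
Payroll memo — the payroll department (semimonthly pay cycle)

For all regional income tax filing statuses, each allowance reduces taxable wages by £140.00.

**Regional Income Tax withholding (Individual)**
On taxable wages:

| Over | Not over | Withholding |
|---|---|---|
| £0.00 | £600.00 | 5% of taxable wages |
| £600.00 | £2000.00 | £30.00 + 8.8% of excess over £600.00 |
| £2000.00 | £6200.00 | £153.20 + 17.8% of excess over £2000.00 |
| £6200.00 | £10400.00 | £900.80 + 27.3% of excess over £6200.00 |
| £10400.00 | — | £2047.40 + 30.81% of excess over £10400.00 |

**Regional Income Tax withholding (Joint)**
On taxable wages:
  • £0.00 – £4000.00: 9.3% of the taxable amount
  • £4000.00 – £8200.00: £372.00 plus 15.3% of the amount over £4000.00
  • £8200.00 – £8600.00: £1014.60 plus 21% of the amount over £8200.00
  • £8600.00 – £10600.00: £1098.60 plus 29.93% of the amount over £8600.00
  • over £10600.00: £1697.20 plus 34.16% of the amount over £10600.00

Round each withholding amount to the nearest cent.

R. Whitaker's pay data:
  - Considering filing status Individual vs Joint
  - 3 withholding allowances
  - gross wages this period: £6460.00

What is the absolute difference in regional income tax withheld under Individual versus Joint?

Regional Income Tax (Individual): taxable = £6460.00 − 3×£140.00 = £6040.00
  £153.20 + 17.8% × (£6040.00 − £2000.00) = £153.20 + 17.8% × £4040.00 = £872.32
Regional Income Tax (Joint): taxable = £6460.00 − 3×£140.00 = £6040.00
  £372.00 + 15.3% × (£6040.00 − £4000.00) = £372.00 + 15.3% × £2040.00 = £684.12
Difference: |£872.32 − £684.12| = £188.20 (higher under Individual)

£188.20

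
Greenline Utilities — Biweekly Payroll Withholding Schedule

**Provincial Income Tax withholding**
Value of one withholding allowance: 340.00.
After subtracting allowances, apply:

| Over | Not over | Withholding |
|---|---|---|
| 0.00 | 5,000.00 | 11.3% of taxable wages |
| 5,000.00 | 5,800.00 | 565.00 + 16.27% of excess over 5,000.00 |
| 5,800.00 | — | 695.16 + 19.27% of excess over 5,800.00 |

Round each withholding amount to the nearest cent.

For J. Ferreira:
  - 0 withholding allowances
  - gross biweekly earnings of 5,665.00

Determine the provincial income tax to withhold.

673.20

Provincial Income Tax: taxable = 5,665.00
  565.00 + 16.27% × (5,665.00 − 5,000.00) = 565.00 + 16.27% × 665.00 = 673.20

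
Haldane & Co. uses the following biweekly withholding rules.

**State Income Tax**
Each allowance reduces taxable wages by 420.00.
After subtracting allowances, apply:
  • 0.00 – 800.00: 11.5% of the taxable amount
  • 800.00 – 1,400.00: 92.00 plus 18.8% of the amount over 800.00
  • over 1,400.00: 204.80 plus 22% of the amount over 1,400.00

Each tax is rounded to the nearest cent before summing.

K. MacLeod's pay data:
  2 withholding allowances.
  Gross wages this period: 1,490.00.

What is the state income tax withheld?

State Income Tax: taxable = 1,490.00 − 2×420.00 = 650.00
  11.5% × 650.00 = 74.75

74.75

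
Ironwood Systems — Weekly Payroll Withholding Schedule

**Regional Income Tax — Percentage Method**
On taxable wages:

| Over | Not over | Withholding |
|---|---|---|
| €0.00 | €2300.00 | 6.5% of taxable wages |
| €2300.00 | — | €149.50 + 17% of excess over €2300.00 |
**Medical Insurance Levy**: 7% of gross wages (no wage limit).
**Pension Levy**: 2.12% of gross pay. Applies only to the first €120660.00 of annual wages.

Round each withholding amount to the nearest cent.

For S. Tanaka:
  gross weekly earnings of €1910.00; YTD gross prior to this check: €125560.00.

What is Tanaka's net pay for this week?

Regional Income Tax: taxable = €1910.00
  6.5% × €1910.00 = €124.15
Medical Insurance Levy: 7% × €1910.00 = €133.70
Pension Levy: YTD €125560.00 ≥ cap €120660.00 → €0.00
Total withheld: €124.15 + €133.70 + €0.00 = €257.85
Net pay: €1910.00 − €257.85 = €1652.15

€1652.15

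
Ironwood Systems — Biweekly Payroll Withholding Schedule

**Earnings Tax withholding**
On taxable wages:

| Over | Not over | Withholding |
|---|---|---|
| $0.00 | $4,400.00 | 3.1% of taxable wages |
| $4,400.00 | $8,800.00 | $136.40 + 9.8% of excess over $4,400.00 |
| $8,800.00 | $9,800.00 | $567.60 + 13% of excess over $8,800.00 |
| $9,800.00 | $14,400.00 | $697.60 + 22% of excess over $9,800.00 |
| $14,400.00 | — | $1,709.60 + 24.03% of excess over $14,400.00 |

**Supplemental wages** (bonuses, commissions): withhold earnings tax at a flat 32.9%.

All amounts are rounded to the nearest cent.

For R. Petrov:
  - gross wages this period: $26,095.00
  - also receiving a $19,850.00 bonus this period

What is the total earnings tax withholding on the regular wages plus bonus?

Earnings Tax: taxable = $26,095.00
  $1,709.60 + 24.03% × ($26,095.00 − $14,400.00) = $1,709.60 + 24.03% × $11,695.00 = $4,519.91
Supplemental (32.9% flat on bonus): 32.9% × $19,850.00 = $6,530.65
Total earnings tax: $4,519.91 + $6,530.65 = $11,050.56

$11,050.56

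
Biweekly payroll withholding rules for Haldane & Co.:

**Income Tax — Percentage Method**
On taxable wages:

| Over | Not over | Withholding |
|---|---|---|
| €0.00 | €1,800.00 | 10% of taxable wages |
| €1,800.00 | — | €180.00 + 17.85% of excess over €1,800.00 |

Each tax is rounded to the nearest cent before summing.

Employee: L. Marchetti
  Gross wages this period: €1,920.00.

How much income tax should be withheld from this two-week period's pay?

Income Tax: taxable = €1,920.00
  €180.00 + 17.85% × (€1,920.00 − €1,800.00) = €180.00 + 17.85% × €120.00 = €201.42

€201.42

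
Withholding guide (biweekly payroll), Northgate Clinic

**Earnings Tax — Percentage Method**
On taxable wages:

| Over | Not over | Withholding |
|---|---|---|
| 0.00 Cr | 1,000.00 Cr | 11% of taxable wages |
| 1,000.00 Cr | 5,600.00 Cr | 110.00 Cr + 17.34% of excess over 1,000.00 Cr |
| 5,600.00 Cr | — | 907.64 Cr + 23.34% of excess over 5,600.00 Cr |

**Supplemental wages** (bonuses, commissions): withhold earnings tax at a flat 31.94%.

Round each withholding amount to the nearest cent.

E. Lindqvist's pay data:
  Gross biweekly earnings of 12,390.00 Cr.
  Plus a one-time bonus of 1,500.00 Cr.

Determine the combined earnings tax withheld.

Earnings Tax: taxable = 12,390.00 Cr
  907.64 Cr + 23.34% × (12,390.00 Cr − 5,600.00 Cr) = 907.64 Cr + 23.34% × 6,790.00 Cr = 2,492.43 Cr
Supplemental (31.94% flat on bonus): 31.94% × 1,500.00 Cr = 479.10 Cr
Total earnings tax: 2,492.43 Cr + 479.10 Cr = 2,971.53 Cr

2,971.53 Cr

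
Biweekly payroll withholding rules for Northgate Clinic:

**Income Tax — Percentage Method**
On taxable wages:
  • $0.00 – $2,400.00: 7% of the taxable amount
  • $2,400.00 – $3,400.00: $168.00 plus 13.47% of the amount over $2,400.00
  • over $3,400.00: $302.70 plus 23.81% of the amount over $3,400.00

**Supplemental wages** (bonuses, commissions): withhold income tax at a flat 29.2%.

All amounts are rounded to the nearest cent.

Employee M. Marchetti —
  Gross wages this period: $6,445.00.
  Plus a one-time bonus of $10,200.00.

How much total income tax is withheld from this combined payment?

Income Tax: taxable = $6,445.00
  $302.70 + 23.81% × ($6,445.00 − $3,400.00) = $302.70 + 23.81% × $3,045.00 = $1,027.71
Supplemental (29.2% flat on bonus): 29.2% × $10,200.00 = $2,978.40
Total income tax: $1,027.71 + $2,978.40 = $4,006.11

$4,006.11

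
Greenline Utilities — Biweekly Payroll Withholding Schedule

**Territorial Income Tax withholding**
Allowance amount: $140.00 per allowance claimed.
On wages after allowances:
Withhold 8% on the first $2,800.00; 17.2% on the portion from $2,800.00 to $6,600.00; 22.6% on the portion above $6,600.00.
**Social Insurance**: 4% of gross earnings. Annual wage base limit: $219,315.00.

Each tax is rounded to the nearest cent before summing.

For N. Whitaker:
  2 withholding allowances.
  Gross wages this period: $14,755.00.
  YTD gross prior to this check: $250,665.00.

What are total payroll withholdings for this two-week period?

Territorial Income Tax: taxable = $14,755.00 − 2×$140.00 = $14,475.00
  $877.60 + 22.6% × ($14,475.00 − $6,600.00) = $877.60 + 22.6% × $7,875.00 = $2,657.35
Social Insurance: YTD $250,665.00 ≥ cap $219,315.00 → $0.00
Total: $2,657.35 + $0.00 = $2,657.35

$2,657.35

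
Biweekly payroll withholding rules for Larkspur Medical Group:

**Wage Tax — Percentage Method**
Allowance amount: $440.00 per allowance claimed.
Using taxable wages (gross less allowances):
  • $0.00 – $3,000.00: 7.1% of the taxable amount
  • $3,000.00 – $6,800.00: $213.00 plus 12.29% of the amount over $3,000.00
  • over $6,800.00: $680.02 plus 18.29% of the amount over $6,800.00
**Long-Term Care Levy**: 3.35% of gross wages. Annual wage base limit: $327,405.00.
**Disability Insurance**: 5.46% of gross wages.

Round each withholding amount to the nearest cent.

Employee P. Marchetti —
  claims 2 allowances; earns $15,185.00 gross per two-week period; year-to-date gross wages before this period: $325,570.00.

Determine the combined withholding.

$2,943.25

Wage Tax: taxable = $15,185.00 − 2×$440.00 = $14,305.00
  $680.02 + 18.29% × ($14,305.00 − $6,800.00) = $680.02 + 18.29% × $7,505.00 = $2,052.68
Long-Term Care Levy: cap $327,405.00 − YTD $325,570.00 = $1,835.00 subject; 3.35% × $1,835.00 = $61.47
Disability Insurance: 5.46% × $15,185.00 = $829.10
Total: $2,052.68 + $61.47 + $829.10 = $2,943.25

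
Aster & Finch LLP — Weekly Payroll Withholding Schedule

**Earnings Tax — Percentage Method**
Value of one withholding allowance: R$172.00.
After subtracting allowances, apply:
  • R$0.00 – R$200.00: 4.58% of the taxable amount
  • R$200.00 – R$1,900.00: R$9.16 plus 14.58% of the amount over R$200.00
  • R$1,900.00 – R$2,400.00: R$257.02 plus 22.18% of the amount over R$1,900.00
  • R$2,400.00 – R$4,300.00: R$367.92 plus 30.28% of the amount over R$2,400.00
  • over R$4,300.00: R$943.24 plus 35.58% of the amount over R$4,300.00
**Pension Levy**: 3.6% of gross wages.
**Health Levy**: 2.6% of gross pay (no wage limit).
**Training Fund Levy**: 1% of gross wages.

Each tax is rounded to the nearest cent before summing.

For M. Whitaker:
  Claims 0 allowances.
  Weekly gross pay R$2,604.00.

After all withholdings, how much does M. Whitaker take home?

R$1,986.83

Earnings Tax: taxable = R$2,604.00
  R$367.92 + 30.28% × (R$2,604.00 − R$2,400.00) = R$367.92 + 30.28% × R$204.00 = R$429.69
Pension Levy: 3.6% × R$2,604.00 = R$93.74
Health Levy: 2.6% × R$2,604.00 = R$67.70
Training Fund Levy: 1% × R$2,604.00 = R$26.04
Total withheld: R$429.69 + R$93.74 + R$67.70 + R$26.04 = R$617.17
Net pay: R$2,604.00 − R$617.17 = R$1,986.83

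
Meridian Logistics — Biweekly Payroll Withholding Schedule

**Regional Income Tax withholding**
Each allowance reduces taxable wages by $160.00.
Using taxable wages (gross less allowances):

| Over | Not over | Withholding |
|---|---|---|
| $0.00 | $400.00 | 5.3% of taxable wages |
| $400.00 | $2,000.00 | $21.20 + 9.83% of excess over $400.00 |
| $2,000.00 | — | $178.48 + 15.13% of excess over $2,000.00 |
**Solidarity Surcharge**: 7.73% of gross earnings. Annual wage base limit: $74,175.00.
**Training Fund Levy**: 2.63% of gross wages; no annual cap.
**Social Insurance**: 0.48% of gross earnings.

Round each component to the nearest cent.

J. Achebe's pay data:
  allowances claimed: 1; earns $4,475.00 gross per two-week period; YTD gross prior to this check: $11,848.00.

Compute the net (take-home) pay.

Regional Income Tax: taxable = $4,475.00 − 1×$160.00 = $4,315.00
  $178.48 + 15.13% × ($4,315.00 − $2,000.00) = $178.48 + 15.13% × $2,315.00 = $528.74
Solidarity Surcharge: 7.73% × $4,475.00 = $345.92
Training Fund Levy: 2.63% × $4,475.00 = $117.69
Social Insurance: 0.48% × $4,475.00 = $21.48
Total withheld: $528.74 + $345.92 + $117.69 + $21.48 = $1,013.83
Net pay: $4,475.00 − $1,013.83 = $3,461.17

$3,461.17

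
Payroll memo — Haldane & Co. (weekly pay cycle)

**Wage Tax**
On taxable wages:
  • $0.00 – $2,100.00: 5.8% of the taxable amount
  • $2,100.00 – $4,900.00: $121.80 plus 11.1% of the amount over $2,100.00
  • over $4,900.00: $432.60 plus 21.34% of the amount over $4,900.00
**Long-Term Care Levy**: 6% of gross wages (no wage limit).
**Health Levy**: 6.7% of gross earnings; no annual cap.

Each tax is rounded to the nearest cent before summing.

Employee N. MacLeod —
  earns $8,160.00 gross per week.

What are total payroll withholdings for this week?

$2,164.60

Wage Tax: taxable = $8,160.00
  $432.60 + 21.34% × ($8,160.00 − $4,900.00) = $432.60 + 21.34% × $3,260.00 = $1,128.28
Long-Term Care Levy: 6% × $8,160.00 = $489.60
Health Levy: 6.7% × $8,160.00 = $546.72
Total: $1,128.28 + $489.60 + $546.72 = $2,164.60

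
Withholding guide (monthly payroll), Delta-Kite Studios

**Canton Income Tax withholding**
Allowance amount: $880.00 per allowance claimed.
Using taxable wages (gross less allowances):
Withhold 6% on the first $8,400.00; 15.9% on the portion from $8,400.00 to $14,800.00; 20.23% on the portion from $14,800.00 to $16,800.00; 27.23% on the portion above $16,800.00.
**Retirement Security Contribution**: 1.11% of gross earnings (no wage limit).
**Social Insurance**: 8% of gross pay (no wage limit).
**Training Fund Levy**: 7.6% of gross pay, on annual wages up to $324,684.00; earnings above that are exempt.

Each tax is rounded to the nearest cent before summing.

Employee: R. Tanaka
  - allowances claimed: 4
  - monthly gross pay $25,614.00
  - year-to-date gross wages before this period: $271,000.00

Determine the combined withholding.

Canton Income Tax: taxable = $25,614.00 − 4×$880.00 = $22,094.00
  $1,926.20 + 27.23% × ($22,094.00 − $16,800.00) = $1,926.20 + 27.23% × $5,294.00 = $3,367.76
Retirement Security Contribution: 1.11% × $25,614.00 = $284.32
Social Insurance: 8% × $25,614.00 = $2,049.12
Training Fund Levy: 7.6% × $25,614.00 = $1,946.66
Total: $3,367.76 + $284.32 + $2,049.12 + $1,946.66 = $7,647.86

$7,647.86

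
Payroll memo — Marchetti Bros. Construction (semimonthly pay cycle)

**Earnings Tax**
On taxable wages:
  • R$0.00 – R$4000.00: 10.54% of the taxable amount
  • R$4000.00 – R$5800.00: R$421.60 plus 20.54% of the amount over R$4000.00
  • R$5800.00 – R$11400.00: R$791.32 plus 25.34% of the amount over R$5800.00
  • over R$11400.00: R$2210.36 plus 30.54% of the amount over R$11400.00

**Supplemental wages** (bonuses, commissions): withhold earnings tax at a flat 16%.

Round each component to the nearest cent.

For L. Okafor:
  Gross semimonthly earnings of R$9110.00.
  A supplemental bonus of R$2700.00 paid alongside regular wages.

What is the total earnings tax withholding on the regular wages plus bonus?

R$2062.07

Earnings Tax: taxable = R$9110.00
  R$791.32 + 25.34% × (R$9110.00 − R$5800.00) = R$791.32 + 25.34% × R$3310.00 = R$1630.07
Supplemental (16% flat on bonus): 16% × R$2700.00 = R$432.00
Total earnings tax: R$1630.07 + R$432.00 = R$2062.07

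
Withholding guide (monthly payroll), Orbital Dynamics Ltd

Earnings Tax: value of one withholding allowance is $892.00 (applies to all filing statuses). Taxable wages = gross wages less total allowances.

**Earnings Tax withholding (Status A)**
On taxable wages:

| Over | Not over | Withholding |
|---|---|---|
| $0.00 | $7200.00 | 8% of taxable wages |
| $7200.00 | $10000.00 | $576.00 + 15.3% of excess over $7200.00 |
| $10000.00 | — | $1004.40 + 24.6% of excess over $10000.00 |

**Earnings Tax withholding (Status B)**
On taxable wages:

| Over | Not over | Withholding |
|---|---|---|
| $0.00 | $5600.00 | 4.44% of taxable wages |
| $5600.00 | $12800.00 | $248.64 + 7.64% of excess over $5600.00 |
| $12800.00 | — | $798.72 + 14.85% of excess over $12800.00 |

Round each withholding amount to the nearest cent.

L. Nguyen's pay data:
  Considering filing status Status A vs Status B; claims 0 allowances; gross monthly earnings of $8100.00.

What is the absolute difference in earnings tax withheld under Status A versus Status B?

Earnings Tax (Status A): taxable = $8100.00
  $576.00 + 15.3% × ($8100.00 − $7200.00) = $576.00 + 15.3% × $900.00 = $713.70
Earnings Tax (Status B): taxable = $8100.00
  $248.64 + 7.64% × ($8100.00 − $5600.00) = $248.64 + 7.64% × $2500.00 = $439.64
Difference: |$713.70 − $439.64| = $274.06 (higher under Status A)

$274.06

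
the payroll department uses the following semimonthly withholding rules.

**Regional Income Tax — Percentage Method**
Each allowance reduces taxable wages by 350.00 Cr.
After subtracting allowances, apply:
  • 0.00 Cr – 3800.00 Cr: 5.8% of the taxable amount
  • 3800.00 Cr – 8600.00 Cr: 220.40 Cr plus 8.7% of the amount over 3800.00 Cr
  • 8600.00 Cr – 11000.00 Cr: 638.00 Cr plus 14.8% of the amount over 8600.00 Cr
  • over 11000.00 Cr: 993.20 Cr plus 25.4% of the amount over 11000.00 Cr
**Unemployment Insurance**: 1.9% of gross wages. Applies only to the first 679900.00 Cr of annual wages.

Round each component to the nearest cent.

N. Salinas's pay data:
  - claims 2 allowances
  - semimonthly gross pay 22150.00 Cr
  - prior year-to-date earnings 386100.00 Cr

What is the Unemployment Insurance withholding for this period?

420.85 Cr

Unemployment Insurance: 1.9% × 22150.00 Cr = 420.85 Cr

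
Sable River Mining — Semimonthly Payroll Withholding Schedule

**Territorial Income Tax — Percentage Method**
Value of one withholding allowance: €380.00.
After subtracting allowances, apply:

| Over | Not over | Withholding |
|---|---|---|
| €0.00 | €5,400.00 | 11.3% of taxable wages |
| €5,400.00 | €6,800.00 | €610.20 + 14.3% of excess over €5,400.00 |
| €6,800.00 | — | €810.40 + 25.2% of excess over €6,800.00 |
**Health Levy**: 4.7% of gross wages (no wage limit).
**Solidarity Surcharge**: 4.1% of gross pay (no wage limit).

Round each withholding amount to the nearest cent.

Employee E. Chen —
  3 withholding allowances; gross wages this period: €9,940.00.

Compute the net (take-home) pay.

€7,750.88

Territorial Income Tax: taxable = €9,940.00 − 3×€380.00 = €8,800.00
  €810.40 + 25.2% × (€8,800.00 − €6,800.00) = €810.40 + 25.2% × €2,000.00 = €1,314.40
Health Levy: 4.7% × €9,940.00 = €467.18
Solidarity Surcharge: 4.1% × €9,940.00 = €407.54
Total withheld: €1,314.40 + €467.18 + €407.54 = €2,189.12
Net pay: €9,940.00 − €2,189.12 = €7,750.88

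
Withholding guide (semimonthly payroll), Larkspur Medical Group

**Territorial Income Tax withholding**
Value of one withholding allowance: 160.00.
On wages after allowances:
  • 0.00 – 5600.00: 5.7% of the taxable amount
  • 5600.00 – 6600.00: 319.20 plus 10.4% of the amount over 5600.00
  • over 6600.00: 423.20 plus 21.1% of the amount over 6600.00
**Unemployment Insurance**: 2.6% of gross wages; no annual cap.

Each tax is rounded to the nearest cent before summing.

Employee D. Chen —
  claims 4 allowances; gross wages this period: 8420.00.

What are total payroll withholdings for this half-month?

891.10

Territorial Income Tax: taxable = 8420.00 − 4×160.00 = 7780.00
  423.20 + 21.1% × (7780.00 − 6600.00) = 423.20 + 21.1% × 1180.00 = 672.18
Unemployment Insurance: 2.6% × 8420.00 = 218.92
Total: 672.18 + 218.92 = 891.10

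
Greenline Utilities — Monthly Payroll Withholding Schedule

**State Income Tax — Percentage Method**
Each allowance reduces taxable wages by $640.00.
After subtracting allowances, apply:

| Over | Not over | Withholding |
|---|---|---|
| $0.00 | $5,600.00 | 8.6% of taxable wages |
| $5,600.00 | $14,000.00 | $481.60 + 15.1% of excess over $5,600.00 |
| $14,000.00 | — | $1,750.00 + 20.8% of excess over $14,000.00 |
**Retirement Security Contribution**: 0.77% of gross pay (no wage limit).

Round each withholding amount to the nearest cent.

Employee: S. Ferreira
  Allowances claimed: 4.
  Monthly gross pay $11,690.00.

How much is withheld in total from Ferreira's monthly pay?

State Income Tax: taxable = $11,690.00 − 4×$640.00 = $9,130.00
  $481.60 + 15.1% × ($9,130.00 − $5,600.00) = $481.60 + 15.1% × $3,530.00 = $1,014.63
Retirement Security Contribution: 0.77% × $11,690.00 = $90.01
Total: $1,014.63 + $90.01 = $1,104.64

$1,104.64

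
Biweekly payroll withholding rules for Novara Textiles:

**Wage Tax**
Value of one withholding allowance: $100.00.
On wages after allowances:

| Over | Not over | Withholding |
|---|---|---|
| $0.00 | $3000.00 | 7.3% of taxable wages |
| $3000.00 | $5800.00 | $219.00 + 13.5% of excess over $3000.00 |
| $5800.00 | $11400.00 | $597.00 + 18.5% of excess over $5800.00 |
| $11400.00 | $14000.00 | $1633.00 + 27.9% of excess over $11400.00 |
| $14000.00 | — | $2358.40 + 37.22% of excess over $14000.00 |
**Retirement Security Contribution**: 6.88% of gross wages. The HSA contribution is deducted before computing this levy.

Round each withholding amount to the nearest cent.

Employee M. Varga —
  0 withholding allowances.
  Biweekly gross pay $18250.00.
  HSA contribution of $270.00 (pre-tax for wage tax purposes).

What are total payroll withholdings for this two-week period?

Wage Tax: taxable = $18250.00 − $270.00 = $17980.00
  $2358.40 + 37.22% × ($17980.00 − $14000.00) = $2358.40 + 37.22% × $3980.00 = $3839.76
Retirement Security Contribution: 6.88% × $17980.00 = $1237.02
Total: $3839.76 + $1237.02 = $5076.78

$5076.78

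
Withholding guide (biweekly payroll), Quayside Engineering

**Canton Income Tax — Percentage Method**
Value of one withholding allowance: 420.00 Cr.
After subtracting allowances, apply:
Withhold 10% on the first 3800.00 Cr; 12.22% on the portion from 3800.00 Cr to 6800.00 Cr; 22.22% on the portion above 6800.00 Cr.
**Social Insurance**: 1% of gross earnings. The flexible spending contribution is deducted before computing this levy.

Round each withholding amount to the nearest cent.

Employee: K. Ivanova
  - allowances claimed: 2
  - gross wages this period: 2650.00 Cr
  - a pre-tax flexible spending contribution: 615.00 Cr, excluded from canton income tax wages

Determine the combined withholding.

139.85 Cr

Canton Income Tax: taxable = 2650.00 Cr − 615.00 Cr − 2×420.00 Cr = 1195.00 Cr
  10% × 1195.00 Cr = 119.50 Cr
Social Insurance: 1% × 2035.00 Cr = 20.35 Cr
Total: 119.50 Cr + 20.35 Cr = 139.85 Cr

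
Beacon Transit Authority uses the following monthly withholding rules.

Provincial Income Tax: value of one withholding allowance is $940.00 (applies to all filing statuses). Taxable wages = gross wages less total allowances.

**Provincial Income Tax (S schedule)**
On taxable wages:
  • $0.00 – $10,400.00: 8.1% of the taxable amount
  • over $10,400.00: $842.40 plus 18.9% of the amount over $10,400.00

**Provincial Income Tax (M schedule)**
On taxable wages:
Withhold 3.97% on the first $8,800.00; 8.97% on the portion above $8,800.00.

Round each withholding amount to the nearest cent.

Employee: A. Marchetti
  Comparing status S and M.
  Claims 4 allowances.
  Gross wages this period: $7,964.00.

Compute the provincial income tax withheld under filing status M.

$166.90

Provincial Income Tax (M): taxable = $7,964.00 − 4×$940.00 = $4,204.00
  3.97% × $4,204.00 = $166.90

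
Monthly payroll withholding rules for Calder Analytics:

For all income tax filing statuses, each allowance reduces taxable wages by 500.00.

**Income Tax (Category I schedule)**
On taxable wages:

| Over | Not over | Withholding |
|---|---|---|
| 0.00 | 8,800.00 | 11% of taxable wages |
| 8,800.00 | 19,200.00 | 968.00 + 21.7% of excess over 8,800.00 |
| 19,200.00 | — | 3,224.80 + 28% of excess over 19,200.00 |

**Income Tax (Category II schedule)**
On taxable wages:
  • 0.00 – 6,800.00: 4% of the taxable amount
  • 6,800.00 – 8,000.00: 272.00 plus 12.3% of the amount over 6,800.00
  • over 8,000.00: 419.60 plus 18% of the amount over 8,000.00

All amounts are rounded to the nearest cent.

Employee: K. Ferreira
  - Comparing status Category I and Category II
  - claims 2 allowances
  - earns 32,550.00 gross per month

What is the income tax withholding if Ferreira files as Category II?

4,658.60

Income Tax (Category II): taxable = 32,550.00 − 2×500.00 = 31,550.00
  419.60 + 18% × (31,550.00 − 8,000.00) = 419.60 + 18% × 23,550.00 = 4,658.60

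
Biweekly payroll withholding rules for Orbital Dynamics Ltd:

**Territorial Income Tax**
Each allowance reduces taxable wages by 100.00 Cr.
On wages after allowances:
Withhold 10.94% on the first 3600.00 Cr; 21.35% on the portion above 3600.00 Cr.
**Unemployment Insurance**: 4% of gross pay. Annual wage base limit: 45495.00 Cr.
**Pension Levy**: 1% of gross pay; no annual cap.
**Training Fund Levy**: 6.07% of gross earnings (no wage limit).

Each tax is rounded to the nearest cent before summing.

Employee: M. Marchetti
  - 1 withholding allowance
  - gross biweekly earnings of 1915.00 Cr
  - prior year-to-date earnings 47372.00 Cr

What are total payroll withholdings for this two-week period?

333.95 Cr

Territorial Income Tax: taxable = 1915.00 Cr − 1×100.00 Cr = 1815.00 Cr
  10.94% × 1815.00 Cr = 198.56 Cr
Unemployment Insurance: YTD 47372.00 Cr ≥ cap 45495.00 Cr → 0.00 Cr
Pension Levy: 1% × 1915.00 Cr = 19.15 Cr
Training Fund Levy: 6.07% × 1915.00 Cr = 116.24 Cr
Total: 198.56 Cr + 0.00 Cr + 19.15 Cr + 116.24 Cr = 333.95 Cr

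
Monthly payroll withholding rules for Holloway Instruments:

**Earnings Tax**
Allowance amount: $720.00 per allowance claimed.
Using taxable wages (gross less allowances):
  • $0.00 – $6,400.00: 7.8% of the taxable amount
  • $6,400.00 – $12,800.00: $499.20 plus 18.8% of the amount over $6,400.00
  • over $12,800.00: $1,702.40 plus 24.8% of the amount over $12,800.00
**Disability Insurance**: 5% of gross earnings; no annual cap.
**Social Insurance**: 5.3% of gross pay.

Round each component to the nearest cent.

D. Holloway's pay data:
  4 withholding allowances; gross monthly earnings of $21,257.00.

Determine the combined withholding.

Earnings Tax: taxable = $21,257.00 − 4×$720.00 = $18,377.00
  $1,702.40 + 24.8% × ($18,377.00 − $12,800.00) = $1,702.40 + 24.8% × $5,577.00 = $3,085.50
Disability Insurance: 5% × $21,257.00 = $1,062.85
Social Insurance: 5.3% × $21,257.00 = $1,126.62
Total: $3,085.50 + $1,062.85 + $1,126.62 = $5,274.97

$5,274.97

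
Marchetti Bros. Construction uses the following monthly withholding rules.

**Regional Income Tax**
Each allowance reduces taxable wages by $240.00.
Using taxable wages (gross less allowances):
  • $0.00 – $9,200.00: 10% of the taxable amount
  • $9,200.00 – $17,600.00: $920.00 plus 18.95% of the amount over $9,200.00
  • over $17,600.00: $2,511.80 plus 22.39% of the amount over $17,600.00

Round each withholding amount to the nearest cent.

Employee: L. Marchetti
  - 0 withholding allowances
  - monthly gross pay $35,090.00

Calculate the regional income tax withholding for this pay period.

Regional Income Tax: taxable = $35,090.00
  $2,511.80 + 22.39% × ($35,090.00 − $17,600.00) = $2,511.80 + 22.39% × $17,490.00 = $6,427.81

$6,427.81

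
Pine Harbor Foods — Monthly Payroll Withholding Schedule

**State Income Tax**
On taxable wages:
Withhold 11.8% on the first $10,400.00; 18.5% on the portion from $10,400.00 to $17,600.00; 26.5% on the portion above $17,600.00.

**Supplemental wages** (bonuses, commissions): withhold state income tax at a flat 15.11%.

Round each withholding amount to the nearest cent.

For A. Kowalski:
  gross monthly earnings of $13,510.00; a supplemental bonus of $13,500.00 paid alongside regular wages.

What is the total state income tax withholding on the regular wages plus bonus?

$3,842.40

State Income Tax: taxable = $13,510.00
  $1,227.20 + 18.5% × ($13,510.00 − $10,400.00) = $1,227.20 + 18.5% × $3,110.00 = $1,802.55
Supplemental (15.11% flat on bonus): 15.11% × $13,500.00 = $2,039.85
Total state income tax: $1,802.55 + $2,039.85 = $3,842.40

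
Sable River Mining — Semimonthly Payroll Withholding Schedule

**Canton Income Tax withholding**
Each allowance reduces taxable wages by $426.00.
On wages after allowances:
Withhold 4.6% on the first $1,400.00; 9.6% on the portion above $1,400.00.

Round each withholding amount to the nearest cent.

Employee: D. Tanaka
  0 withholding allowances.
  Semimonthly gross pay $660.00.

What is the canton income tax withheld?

$30.36

Canton Income Tax: taxable = $660.00
  4.6% × $660.00 = $30.36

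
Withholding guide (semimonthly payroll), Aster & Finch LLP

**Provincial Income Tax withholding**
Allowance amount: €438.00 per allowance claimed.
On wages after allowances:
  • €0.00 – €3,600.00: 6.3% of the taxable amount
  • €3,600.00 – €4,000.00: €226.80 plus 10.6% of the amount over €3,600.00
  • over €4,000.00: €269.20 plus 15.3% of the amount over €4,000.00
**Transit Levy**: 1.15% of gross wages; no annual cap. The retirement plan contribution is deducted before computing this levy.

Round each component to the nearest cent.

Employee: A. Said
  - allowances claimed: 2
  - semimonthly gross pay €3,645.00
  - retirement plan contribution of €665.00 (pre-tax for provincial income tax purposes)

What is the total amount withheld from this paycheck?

Provincial Income Tax: taxable = €3,645.00 − €665.00 − 2×€438.00 = €2,104.00
  6.3% × €2,104.00 = €132.55
Transit Levy: 1.15% × €2,980.00 = €34.27
Total: €132.55 + €34.27 = €166.82

€166.82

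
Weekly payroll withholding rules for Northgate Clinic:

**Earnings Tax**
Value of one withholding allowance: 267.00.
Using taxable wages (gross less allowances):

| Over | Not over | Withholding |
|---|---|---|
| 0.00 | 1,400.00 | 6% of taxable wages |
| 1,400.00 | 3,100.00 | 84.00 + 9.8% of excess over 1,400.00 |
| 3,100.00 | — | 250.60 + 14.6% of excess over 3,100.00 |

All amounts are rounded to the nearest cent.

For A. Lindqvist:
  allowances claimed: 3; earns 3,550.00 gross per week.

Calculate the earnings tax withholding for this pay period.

Earnings Tax: taxable = 3,550.00 − 3×267.00 = 2,749.00
  84.00 + 9.8% × (2,749.00 − 1,400.00) = 84.00 + 9.8% × 1,349.00 = 216.20

216.20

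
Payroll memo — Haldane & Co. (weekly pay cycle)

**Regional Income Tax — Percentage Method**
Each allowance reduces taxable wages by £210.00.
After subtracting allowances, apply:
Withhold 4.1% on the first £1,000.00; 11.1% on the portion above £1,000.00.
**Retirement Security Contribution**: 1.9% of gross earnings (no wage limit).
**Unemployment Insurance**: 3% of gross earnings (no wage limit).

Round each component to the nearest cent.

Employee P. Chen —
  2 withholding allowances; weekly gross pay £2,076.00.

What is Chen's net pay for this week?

£1,860.46

Regional Income Tax: taxable = £2,076.00 − 2×£210.00 = £1,656.00
  £41.00 + 11.1% × (£1,656.00 − £1,000.00) = £41.00 + 11.1% × £656.00 = £113.82
Retirement Security Contribution: 1.9% × £2,076.00 = £39.44
Unemployment Insurance: 3% × £2,076.00 = £62.28
Total withheld: £113.82 + £39.44 + £62.28 = £215.54
Net pay: £2,076.00 − £215.54 = £1,860.46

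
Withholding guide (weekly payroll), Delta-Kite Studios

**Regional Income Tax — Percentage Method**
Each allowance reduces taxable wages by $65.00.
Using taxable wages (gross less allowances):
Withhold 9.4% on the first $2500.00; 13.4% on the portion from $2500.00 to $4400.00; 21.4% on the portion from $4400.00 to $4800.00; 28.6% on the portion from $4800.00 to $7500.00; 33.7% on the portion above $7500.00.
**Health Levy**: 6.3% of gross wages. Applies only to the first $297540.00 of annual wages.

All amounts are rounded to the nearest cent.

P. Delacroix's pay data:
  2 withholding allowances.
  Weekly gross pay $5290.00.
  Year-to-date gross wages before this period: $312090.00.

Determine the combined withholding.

$678.16

Regional Income Tax: taxable = $5290.00 − 2×$65.00 = $5160.00
  $575.20 + 28.6% × ($5160.00 − $4800.00) = $575.20 + 28.6% × $360.00 = $678.16
Health Levy: YTD $312090.00 ≥ cap $297540.00 → $0.00
Total: $678.16 + $0.00 = $678.16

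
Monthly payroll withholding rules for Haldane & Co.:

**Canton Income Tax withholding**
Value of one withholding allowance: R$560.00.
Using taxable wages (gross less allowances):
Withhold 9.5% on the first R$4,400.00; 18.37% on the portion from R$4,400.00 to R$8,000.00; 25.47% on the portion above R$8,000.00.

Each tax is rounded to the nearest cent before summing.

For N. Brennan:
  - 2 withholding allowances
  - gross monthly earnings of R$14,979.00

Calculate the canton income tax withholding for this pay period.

Canton Income Tax: taxable = R$14,979.00 − 2×R$560.00 = R$13,859.00
  R$1,079.32 + 25.47% × (R$13,859.00 − R$8,000.00) = R$1,079.32 + 25.47% × R$5,859.00 = R$2,571.61

R$2,571.61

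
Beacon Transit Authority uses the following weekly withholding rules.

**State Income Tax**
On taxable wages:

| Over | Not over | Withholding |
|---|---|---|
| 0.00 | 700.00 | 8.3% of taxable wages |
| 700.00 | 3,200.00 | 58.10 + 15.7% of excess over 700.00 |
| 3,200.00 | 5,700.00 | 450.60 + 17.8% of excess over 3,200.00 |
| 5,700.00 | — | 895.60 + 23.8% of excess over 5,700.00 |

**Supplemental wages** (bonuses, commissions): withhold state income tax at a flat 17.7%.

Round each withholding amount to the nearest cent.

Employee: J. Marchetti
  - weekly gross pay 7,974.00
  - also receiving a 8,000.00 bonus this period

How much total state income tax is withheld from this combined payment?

State Income Tax: taxable = 7,974.00
  895.60 + 23.8% × (7,974.00 − 5,700.00) = 895.60 + 23.8% × 2,274.00 = 1,436.81
Supplemental (17.7% flat on bonus): 17.7% × 8,000.00 = 1,416.00
Total state income tax: 1,436.81 + 1,416.00 = 2,852.81

2,852.81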